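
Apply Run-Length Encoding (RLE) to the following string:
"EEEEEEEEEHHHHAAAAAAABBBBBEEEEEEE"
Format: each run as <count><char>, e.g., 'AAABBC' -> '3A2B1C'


Scanning runs left to right:
  i=0: run of 'E' x 9 -> '9E'
  i=9: run of 'H' x 4 -> '4H'
  i=13: run of 'A' x 7 -> '7A'
  i=20: run of 'B' x 5 -> '5B'
  i=25: run of 'E' x 7 -> '7E'

RLE = 9E4H7A5B7E


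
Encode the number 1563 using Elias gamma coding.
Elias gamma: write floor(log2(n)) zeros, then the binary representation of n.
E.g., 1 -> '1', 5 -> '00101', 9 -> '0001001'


num_bits = floor(log2(1563)) + 1 = 11
leading_zeros = num_bits - 1 = 10
binary(1563) = 11000011011

Elias gamma(1563) = '0000000000' + '11000011011' = 000000000011000011011 (21 bits)


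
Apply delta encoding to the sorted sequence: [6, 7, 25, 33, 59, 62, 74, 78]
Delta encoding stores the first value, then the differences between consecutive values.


First value: 6
Deltas:
  7 - 6 = 1
  25 - 7 = 18
  33 - 25 = 8
  59 - 33 = 26
  62 - 59 = 3
  74 - 62 = 12
  78 - 74 = 4


Delta encoded: [6, 1, 18, 8, 26, 3, 12, 4]


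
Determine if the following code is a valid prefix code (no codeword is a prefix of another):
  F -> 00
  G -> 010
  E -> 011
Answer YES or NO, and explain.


Checking each pair (does one codeword prefix another?):
  F='00' vs G='010': no prefix
  F='00' vs E='011': no prefix
  G='010' vs F='00': no prefix
  G='010' vs E='011': no prefix
  E='011' vs F='00': no prefix
  E='011' vs G='010': no prefix
No violation found over all pairs.

YES -- this is a valid prefix code. No codeword is a prefix of any other codeword.


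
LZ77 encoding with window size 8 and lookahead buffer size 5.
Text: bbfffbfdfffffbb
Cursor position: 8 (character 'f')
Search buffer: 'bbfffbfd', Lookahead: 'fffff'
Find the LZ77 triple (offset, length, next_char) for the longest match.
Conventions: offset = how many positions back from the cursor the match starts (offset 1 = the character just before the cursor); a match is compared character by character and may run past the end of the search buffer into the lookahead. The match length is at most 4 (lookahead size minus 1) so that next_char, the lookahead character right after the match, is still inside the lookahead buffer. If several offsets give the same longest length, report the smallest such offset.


Try each offset into the search buffer:
  offset=1 (pos 7, char 'd'): match length 0
  offset=2 (pos 6, char 'f'): match length 1
  offset=3 (pos 5, char 'b'): match length 0
  offset=4 (pos 4, char 'f'): match length 1
  offset=5 (pos 3, char 'f'): match length 2
  offset=6 (pos 2, char 'f'): match length 3
  offset=7 (pos 1, char 'b'): match length 0
  offset=8 (pos 0, char 'b'): match length 0
Longest match has length 3 at offset 6.
next_char = character at position 8 + 3 = 11 -> 'f'

Best match: offset=6, length=3 (matching 'fff' starting at position 2)
LZ77 triple: (6, 3, 'f')


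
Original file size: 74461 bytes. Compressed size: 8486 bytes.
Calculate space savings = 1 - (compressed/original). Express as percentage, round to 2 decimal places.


ratio = compressed/original = 8486/74461 = 0.113966
savings = 1 - ratio = 1 - 0.113966 = 0.886034
as a percentage: 0.886034 * 100 = 88.6%

Space savings = 1 - 8486/74461 = 88.6%


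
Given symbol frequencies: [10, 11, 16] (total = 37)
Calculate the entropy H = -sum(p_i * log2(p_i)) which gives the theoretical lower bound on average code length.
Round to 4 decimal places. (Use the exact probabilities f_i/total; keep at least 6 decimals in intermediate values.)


Per-symbol terms -p_i * log2(p_i) with p_i = f_i/37:
  p = 10/37 = 0.270270: log2(p) = -1.887525, -p*log2(p) = 0.510142
  p = 11/37 = 0.297297: log2(p) = -1.750022, -p*log2(p) = 0.520277
  p = 16/37 = 0.432432: log2(p) = -1.209453, -p*log2(p) = 0.523007
H = 0.510142 + 0.520277 + 0.523007 = 1.553426

H = 1.5534 bits/symbol


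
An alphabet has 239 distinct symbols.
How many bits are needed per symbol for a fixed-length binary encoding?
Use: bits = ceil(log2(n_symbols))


log2(239) = 7.9009
Bracket: 2^7 = 128 < 239 <= 2^8 = 256
So ceil(log2(239)) = 8

bits = ceil(log2(239)) = ceil(7.9009) = 8 bits


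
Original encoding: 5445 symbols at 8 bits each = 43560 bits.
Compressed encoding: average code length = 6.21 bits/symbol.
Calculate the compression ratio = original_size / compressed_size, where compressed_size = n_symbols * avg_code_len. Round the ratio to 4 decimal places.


original_size = n_symbols * orig_bits = 5445 * 8 = 43560 bits
compressed_size = n_symbols * avg_code_len = 5445 * 6.21 = 33813.45 bits
ratio = original_size / compressed_size = 43560 / 33813.45 = 1.2882

Compression ratio = 1.2882


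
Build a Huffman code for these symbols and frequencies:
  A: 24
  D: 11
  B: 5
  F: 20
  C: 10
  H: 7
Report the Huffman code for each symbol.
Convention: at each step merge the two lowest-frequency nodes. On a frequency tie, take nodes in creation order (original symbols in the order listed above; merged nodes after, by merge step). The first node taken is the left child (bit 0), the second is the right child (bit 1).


Huffman tree construction:
Step 1: Merge B(5) + H(7) = 12
Step 2: Merge C(10) + D(11) = 21
Step 3: Merge (B+H)(12) + F(20) = 32
Step 4: Merge (C+D)(21) + A(24) = 45
Step 5: Merge ((B+H)+F)(32) + ((C+D)+A)(45) = 77
Read each symbol's code off the tree from the root (left child = 0, right child = 1).

Codes:
  A: 11 (length 2)
  D: 101 (length 3)
  B: 000 (length 3)
  F: 01 (length 2)
  C: 100 (length 3)
  H: 001 (length 3)
Average code length: 187/77 = 2.4286 bits/symbol


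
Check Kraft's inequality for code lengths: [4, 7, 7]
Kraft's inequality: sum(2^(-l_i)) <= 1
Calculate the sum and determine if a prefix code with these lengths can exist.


Sum = 2^(-4) + 2^(-7) + 2^(-7)
    = 0.0625 + 0.0078125 + 0.0078125
    = 10/128 = 0.078125
Since 0.078125 <= 1, Kraft's inequality IS satisfied.
A prefix code with these lengths CAN exist.

Kraft sum = 0.078125. Satisfied.


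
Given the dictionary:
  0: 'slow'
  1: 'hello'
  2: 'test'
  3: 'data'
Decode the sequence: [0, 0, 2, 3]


Look up each index in the dictionary:
  0 -> 'slow'
  0 -> 'slow'
  2 -> 'test'
  3 -> 'data'

Decoded: "slow slow test data"


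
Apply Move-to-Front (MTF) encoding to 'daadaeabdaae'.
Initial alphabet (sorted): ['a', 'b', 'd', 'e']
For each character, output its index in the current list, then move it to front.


MTF encoding:
'd': index 2 in ['a', 'b', 'd', 'e'] -> ['d', 'a', 'b', 'e']
'a': index 1 in ['d', 'a', 'b', 'e'] -> ['a', 'd', 'b', 'e']
'a': index 0 in ['a', 'd', 'b', 'e'] -> ['a', 'd', 'b', 'e']
'd': index 1 in ['a', 'd', 'b', 'e'] -> ['d', 'a', 'b', 'e']
'a': index 1 in ['d', 'a', 'b', 'e'] -> ['a', 'd', 'b', 'e']
'e': index 3 in ['a', 'd', 'b', 'e'] -> ['e', 'a', 'd', 'b']
'a': index 1 in ['e', 'a', 'd', 'b'] -> ['a', 'e', 'd', 'b']
'b': index 3 in ['a', 'e', 'd', 'b'] -> ['b', 'a', 'e', 'd']
'd': index 3 in ['b', 'a', 'e', 'd'] -> ['d', 'b', 'a', 'e']
'a': index 2 in ['d', 'b', 'a', 'e'] -> ['a', 'd', 'b', 'e']
'a': index 0 in ['a', 'd', 'b', 'e'] -> ['a', 'd', 'b', 'e']
'e': index 3 in ['a', 'd', 'b', 'e'] -> ['e', 'a', 'd', 'b']


Output: [2, 1, 0, 1, 1, 3, 1, 3, 3, 2, 0, 3]


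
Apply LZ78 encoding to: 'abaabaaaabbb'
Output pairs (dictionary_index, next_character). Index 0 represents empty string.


LZ78 encoding steps:
Dictionary: {0: ''}
Step 1: w='' (idx 0), next='a' -> output (0, 'a'), add 'a' as idx 1
Step 2: w='' (idx 0), next='b' -> output (0, 'b'), add 'b' as idx 2
Step 3: w='a' (idx 1), next='a' -> output (1, 'a'), add 'aa' as idx 3
Step 4: w='b' (idx 2), next='a' -> output (2, 'a'), add 'ba' as idx 4
Step 5: w='aa' (idx 3), next='a' -> output (3, 'a'), add 'aaa' as idx 5
Step 6: w='b' (idx 2), next='b' -> output (2, 'b'), add 'bb' as idx 6
Step 7: w='b' (idx 2), end of input -> output (2, '')


Encoded: [(0, 'a'), (0, 'b'), (1, 'a'), (2, 'a'), (3, 'a'), (2, 'b'), (2, '')]


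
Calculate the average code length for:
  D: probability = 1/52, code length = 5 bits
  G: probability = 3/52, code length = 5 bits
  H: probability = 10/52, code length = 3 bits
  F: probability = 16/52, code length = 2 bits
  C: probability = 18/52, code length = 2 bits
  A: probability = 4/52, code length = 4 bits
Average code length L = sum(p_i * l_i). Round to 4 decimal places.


Weighted contributions p_i * l_i:
  D: (1/52) * 5 = 5/52
  G: (3/52) * 5 = 15/52
  H: (10/52) * 3 = 30/52
  F: (16/52) * 2 = 32/52
  C: (18/52) * 2 = 36/52
  A: (4/52) * 4 = 16/52
Sum = (5 + 15 + 30 + 32 + 36 + 16)/52 = 134/52

L = 134/52 = 2.5769 bits/symbol


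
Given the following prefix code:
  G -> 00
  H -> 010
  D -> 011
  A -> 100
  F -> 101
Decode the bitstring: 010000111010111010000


Decoding step by step:
Bits 010 -> H
Bits 00 -> G
Bits 011 -> D
Bits 101 -> F
Bits 011 -> D
Bits 101 -> F
Bits 00 -> G
Bits 00 -> G


Decoded message: HGDFDFGG


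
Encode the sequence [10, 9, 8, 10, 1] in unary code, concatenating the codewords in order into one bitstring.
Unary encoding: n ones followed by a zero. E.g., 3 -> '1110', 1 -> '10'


Encode each number as n ones followed by a terminating 0:
  10 -> 11111111110 (11 bits)
  9 -> 1111111110 (10 bits)
  8 -> 111111110 (9 bits)
  10 -> 11111111110 (11 bits)
  1 -> 10 (2 bits)
Total length = 11 + 10 + 9 + 11 + 2 = 43 bits.

Unary([10, 9, 8, 10, 1]) = 1111111111011111111101111111101111111111010 (43 bits)


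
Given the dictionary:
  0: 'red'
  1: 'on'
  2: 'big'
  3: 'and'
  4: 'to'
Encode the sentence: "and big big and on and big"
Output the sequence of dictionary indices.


Look up each word in the dictionary:
  'and' -> 3
  'big' -> 2
  'big' -> 2
  'and' -> 3
  'on' -> 1
  'and' -> 3
  'big' -> 2

Encoded: [3, 2, 2, 3, 1, 3, 2]


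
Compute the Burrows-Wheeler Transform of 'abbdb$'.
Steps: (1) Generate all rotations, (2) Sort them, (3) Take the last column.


Rotations (sorted):
  0: $abbdb -> last char: b
  1: abbdb$ -> last char: $
  2: b$abbd -> last char: d
  3: bbdb$a -> last char: a
  4: bdb$ab -> last char: b
  5: db$abb -> last char: b


BWT = b$dabb


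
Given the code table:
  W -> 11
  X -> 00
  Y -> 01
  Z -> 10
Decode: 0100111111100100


Decoding:
01 -> Y
00 -> X
11 -> W
11 -> W
11 -> W
10 -> Z
01 -> Y
00 -> X


Result: YXWWWZYX


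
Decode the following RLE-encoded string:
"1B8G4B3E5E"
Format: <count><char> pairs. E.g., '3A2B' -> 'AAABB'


Expanding each <count><char> pair:
  1B -> 'B'
  8G -> 'GGGGGGGG'
  4B -> 'BBBB'
  3E -> 'EEE'
  5E -> 'EEEEE'

Decoded = BGGGGGGGGBBBBEEEEEEEE


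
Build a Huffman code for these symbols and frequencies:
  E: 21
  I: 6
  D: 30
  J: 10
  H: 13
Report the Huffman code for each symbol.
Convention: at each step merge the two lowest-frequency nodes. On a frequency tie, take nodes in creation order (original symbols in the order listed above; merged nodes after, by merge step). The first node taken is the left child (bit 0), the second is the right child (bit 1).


Huffman tree construction:
Step 1: Merge I(6) + J(10) = 16
Step 2: Merge H(13) + (I+J)(16) = 29
Step 3: Merge E(21) + (H+(I+J))(29) = 50
Step 4: Merge D(30) + (E+(H+(I+J)))(50) = 80
Read each symbol's code off the tree from the root (left child = 0, right child = 1).

Codes:
  E: 10 (length 2)
  I: 1110 (length 4)
  D: 0 (length 1)
  J: 1111 (length 4)
  H: 110 (length 3)
Average code length: 175/80 = 2.1875 bits/symbol


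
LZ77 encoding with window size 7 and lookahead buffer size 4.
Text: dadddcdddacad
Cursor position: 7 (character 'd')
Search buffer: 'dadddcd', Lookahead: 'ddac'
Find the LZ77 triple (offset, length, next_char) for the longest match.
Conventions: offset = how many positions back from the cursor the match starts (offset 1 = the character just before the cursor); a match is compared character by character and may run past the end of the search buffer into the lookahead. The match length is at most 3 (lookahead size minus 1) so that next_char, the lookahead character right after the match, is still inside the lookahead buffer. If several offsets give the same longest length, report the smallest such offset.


Try each offset into the search buffer:
  offset=1 (pos 6, char 'd'): match length 2
  offset=2 (pos 5, char 'c'): match length 0
  offset=3 (pos 4, char 'd'): match length 1
  offset=4 (pos 3, char 'd'): match length 2
  offset=5 (pos 2, char 'd'): match length 2
  offset=6 (pos 1, char 'a'): match length 0
  offset=7 (pos 0, char 'd'): match length 1
Longest match has length 2, found at offsets 1, 4, 5; take the smallest, offset 1.
next_char = character at position 7 + 2 = 9 -> 'a'

Best match: offset=1, length=2 (matching 'dd' starting at position 6)
LZ77 triple: (1, 2, 'a')


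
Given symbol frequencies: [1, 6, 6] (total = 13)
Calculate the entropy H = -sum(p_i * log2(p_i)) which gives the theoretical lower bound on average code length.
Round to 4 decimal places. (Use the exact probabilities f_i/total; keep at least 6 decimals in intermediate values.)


Per-symbol terms -p_i * log2(p_i) with p_i = f_i/13:
  p = 1/13 = 0.076923: log2(p) = -3.700440, -p*log2(p) = 0.284649
  p = 6/13 = 0.461538: log2(p) = -1.115477, -p*log2(p) = 0.514836
  p = 6/13 = 0.461538: log2(p) = -1.115477, -p*log2(p) = 0.514836
H = 0.284649 + 0.514836 + 0.514836 = 1.314321

H = 1.3143 bits/symbol


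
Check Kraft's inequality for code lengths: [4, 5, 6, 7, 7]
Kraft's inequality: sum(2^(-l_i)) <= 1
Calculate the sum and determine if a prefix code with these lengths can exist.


Sum = 2^(-4) + 2^(-5) + 2^(-6) + 2^(-7) + 2^(-7)
    = 0.0625 + 0.03125 + 0.015625 + 0.0078125 + 0.0078125
    = 16/128 = 0.125
Since 0.125 <= 1, Kraft's inequality IS satisfied.
A prefix code with these lengths CAN exist.

Kraft sum = 0.125. Satisfied.


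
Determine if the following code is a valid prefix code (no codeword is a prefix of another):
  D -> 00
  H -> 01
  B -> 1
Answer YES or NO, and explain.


Checking each pair (does one codeword prefix another?):
  D='00' vs H='01': no prefix
  D='00' vs B='1': no prefix
  H='01' vs D='00': no prefix
  H='01' vs B='1': no prefix
  B='1' vs D='00': no prefix
  B='1' vs H='01': no prefix
No violation found over all pairs.

YES -- this is a valid prefix code. No codeword is a prefix of any other codeword.


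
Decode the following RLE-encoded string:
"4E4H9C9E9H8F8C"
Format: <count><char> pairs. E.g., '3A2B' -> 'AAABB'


Expanding each <count><char> pair:
  4E -> 'EEEE'
  4H -> 'HHHH'
  9C -> 'CCCCCCCCC'
  9E -> 'EEEEEEEEE'
  9H -> 'HHHHHHHHH'
  8F -> 'FFFFFFFF'
  8C -> 'CCCCCCCC'

Decoded = EEEEHHHHCCCCCCCCCEEEEEEEEEHHHHHHHHHFFFFFFFFCCCCCCCC


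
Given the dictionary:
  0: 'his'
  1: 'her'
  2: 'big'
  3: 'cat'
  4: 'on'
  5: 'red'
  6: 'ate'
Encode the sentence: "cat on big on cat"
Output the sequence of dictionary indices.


Look up each word in the dictionary:
  'cat' -> 3
  'on' -> 4
  'big' -> 2
  'on' -> 4
  'cat' -> 3

Encoded: [3, 4, 2, 4, 3]


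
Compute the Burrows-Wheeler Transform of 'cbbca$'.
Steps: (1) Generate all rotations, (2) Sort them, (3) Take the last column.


Rotations (sorted):
  0: $cbbca -> last char: a
  1: a$cbbc -> last char: c
  2: bbca$c -> last char: c
  3: bca$cb -> last char: b
  4: ca$cbb -> last char: b
  5: cbbca$ -> last char: $


BWT = accbb$


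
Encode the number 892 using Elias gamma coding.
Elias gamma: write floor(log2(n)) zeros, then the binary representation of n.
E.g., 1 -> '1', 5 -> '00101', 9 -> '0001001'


num_bits = floor(log2(892)) + 1 = 10
leading_zeros = num_bits - 1 = 9
binary(892) = 1101111100

Elias gamma(892) = '000000000' + '1101111100' = 0000000001101111100 (19 bits)


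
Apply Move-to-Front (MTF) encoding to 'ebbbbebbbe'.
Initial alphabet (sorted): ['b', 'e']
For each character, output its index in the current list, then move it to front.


MTF encoding:
'e': index 1 in ['b', 'e'] -> ['e', 'b']
'b': index 1 in ['e', 'b'] -> ['b', 'e']
'b': index 0 in ['b', 'e'] -> ['b', 'e']
'b': index 0 in ['b', 'e'] -> ['b', 'e']
'b': index 0 in ['b', 'e'] -> ['b', 'e']
'e': index 1 in ['b', 'e'] -> ['e', 'b']
'b': index 1 in ['e', 'b'] -> ['b', 'e']
'b': index 0 in ['b', 'e'] -> ['b', 'e']
'b': index 0 in ['b', 'e'] -> ['b', 'e']
'e': index 1 in ['b', 'e'] -> ['e', 'b']


Output: [1, 1, 0, 0, 0, 1, 1, 0, 0, 1]


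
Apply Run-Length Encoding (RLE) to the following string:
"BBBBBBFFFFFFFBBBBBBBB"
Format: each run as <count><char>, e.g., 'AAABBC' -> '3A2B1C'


Scanning runs left to right:
  i=0: run of 'B' x 6 -> '6B'
  i=6: run of 'F' x 7 -> '7F'
  i=13: run of 'B' x 8 -> '8B'

RLE = 6B7F8B


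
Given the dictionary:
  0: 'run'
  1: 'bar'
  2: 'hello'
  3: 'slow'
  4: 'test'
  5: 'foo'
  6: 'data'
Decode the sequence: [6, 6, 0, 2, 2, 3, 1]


Look up each index in the dictionary:
  6 -> 'data'
  6 -> 'data'
  0 -> 'run'
  2 -> 'hello'
  2 -> 'hello'
  3 -> 'slow'
  1 -> 'bar'

Decoded: "data data run hello hello slow bar"


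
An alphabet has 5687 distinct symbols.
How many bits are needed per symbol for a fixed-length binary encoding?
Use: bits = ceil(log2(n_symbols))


log2(5687) = 12.4735
Bracket: 2^12 = 4096 < 5687 <= 2^13 = 8192
So ceil(log2(5687)) = 13

bits = ceil(log2(5687)) = ceil(12.4735) = 13 bits


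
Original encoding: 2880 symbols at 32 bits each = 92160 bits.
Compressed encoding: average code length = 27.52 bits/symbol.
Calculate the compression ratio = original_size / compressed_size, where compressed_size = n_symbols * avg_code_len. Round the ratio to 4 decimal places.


original_size = n_symbols * orig_bits = 2880 * 32 = 92160 bits
compressed_size = n_symbols * avg_code_len = 2880 * 27.52 = 79257.6 bits
ratio = original_size / compressed_size = 92160 / 79257.6 = 1.1628

Compression ratio = 1.1628


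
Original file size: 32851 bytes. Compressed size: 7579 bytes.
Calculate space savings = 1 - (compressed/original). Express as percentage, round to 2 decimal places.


ratio = compressed/original = 7579/32851 = 0.230708
savings = 1 - ratio = 1 - 0.230708 = 0.769292
as a percentage: 0.769292 * 100 = 76.93%

Space savings = 1 - 7579/32851 = 76.93%


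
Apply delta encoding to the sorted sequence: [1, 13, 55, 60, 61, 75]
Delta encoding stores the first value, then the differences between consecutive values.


First value: 1
Deltas:
  13 - 1 = 12
  55 - 13 = 42
  60 - 55 = 5
  61 - 60 = 1
  75 - 61 = 14


Delta encoded: [1, 12, 42, 5, 1, 14]


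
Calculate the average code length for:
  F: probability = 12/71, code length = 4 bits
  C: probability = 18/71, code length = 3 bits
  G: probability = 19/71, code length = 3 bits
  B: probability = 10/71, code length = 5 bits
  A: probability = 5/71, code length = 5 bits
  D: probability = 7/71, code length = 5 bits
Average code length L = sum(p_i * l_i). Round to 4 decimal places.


Weighted contributions p_i * l_i:
  F: (12/71) * 4 = 48/71
  C: (18/71) * 3 = 54/71
  G: (19/71) * 3 = 57/71
  B: (10/71) * 5 = 50/71
  A: (5/71) * 5 = 25/71
  D: (7/71) * 5 = 35/71
Sum = (48 + 54 + 57 + 50 + 25 + 35)/71 = 269/71

L = 269/71 = 3.7887 bits/symbol


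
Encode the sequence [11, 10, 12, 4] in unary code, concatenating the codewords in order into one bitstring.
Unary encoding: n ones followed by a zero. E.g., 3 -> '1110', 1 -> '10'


Encode each number as n ones followed by a terminating 0:
  11 -> 111111111110 (12 bits)
  10 -> 11111111110 (11 bits)
  12 -> 1111111111110 (13 bits)
  4 -> 11110 (5 bits)
Total length = 12 + 11 + 13 + 5 = 41 bits.

Unary([11, 10, 12, 4]) = 11111111111011111111110111111111111011110 (41 bits)


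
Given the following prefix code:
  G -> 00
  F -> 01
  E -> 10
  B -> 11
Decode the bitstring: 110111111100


Decoding step by step:
Bits 11 -> B
Bits 01 -> F
Bits 11 -> B
Bits 11 -> B
Bits 11 -> B
Bits 00 -> G


Decoded message: BFBBBG


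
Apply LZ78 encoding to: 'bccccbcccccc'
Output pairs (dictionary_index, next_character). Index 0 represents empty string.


LZ78 encoding steps:
Dictionary: {0: ''}
Step 1: w='' (idx 0), next='b' -> output (0, 'b'), add 'b' as idx 1
Step 2: w='' (idx 0), next='c' -> output (0, 'c'), add 'c' as idx 2
Step 3: w='c' (idx 2), next='c' -> output (2, 'c'), add 'cc' as idx 3
Step 4: w='c' (idx 2), next='b' -> output (2, 'b'), add 'cb' as idx 4
Step 5: w='cc' (idx 3), next='c' -> output (3, 'c'), add 'ccc' as idx 5
Step 6: w='ccc' (idx 5), end of input -> output (5, '')


Encoded: [(0, 'b'), (0, 'c'), (2, 'c'), (2, 'b'), (3, 'c'), (5, '')]


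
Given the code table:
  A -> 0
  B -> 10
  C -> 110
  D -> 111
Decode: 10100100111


Decoding:
10 -> B
10 -> B
0 -> A
10 -> B
0 -> A
111 -> D


Result: BBABAD


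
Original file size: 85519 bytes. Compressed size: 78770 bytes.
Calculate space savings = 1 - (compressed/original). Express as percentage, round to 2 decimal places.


ratio = compressed/original = 78770/85519 = 0.921082
savings = 1 - ratio = 1 - 0.921082 = 0.078918
as a percentage: 0.078918 * 100 = 7.89%

Space savings = 1 - 78770/85519 = 7.89%


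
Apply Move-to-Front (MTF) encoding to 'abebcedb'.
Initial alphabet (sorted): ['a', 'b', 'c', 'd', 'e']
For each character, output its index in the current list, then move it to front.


MTF encoding:
'a': index 0 in ['a', 'b', 'c', 'd', 'e'] -> ['a', 'b', 'c', 'd', 'e']
'b': index 1 in ['a', 'b', 'c', 'd', 'e'] -> ['b', 'a', 'c', 'd', 'e']
'e': index 4 in ['b', 'a', 'c', 'd', 'e'] -> ['e', 'b', 'a', 'c', 'd']
'b': index 1 in ['e', 'b', 'a', 'c', 'd'] -> ['b', 'e', 'a', 'c', 'd']
'c': index 3 in ['b', 'e', 'a', 'c', 'd'] -> ['c', 'b', 'e', 'a', 'd']
'e': index 2 in ['c', 'b', 'e', 'a', 'd'] -> ['e', 'c', 'b', 'a', 'd']
'd': index 4 in ['e', 'c', 'b', 'a', 'd'] -> ['d', 'e', 'c', 'b', 'a']
'b': index 3 in ['d', 'e', 'c', 'b', 'a'] -> ['b', 'd', 'e', 'c', 'a']


Output: [0, 1, 4, 1, 3, 2, 4, 3]


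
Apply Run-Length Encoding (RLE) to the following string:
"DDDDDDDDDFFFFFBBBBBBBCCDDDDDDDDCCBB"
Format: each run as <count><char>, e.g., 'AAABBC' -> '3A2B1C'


Scanning runs left to right:
  i=0: run of 'D' x 9 -> '9D'
  i=9: run of 'F' x 5 -> '5F'
  i=14: run of 'B' x 7 -> '7B'
  i=21: run of 'C' x 2 -> '2C'
  i=23: run of 'D' x 8 -> '8D'
  i=31: run of 'C' x 2 -> '2C'
  i=33: run of 'B' x 2 -> '2B'

RLE = 9D5F7B2C8D2C2B


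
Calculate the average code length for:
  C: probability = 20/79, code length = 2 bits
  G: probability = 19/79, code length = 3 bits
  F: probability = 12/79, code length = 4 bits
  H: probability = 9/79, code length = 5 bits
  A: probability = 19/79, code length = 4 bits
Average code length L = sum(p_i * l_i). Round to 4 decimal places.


Weighted contributions p_i * l_i:
  C: (20/79) * 2 = 40/79
  G: (19/79) * 3 = 57/79
  F: (12/79) * 4 = 48/79
  H: (9/79) * 5 = 45/79
  A: (19/79) * 4 = 76/79
Sum = (40 + 57 + 48 + 45 + 76)/79 = 266/79

L = 266/79 = 3.3671 bits/symbol


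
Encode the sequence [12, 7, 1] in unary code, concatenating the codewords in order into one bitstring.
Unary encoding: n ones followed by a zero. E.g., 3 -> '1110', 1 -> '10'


Encode each number as n ones followed by a terminating 0:
  12 -> 1111111111110 (13 bits)
  7 -> 11111110 (8 bits)
  1 -> 10 (2 bits)
Total length = 13 + 8 + 2 = 23 bits.

Unary([12, 7, 1]) = 11111111111101111111010 (23 bits)


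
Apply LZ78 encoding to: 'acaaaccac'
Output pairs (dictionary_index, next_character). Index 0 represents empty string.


LZ78 encoding steps:
Dictionary: {0: ''}
Step 1: w='' (idx 0), next='a' -> output (0, 'a'), add 'a' as idx 1
Step 2: w='' (idx 0), next='c' -> output (0, 'c'), add 'c' as idx 2
Step 3: w='a' (idx 1), next='a' -> output (1, 'a'), add 'aa' as idx 3
Step 4: w='a' (idx 1), next='c' -> output (1, 'c'), add 'ac' as idx 4
Step 5: w='c' (idx 2), next='a' -> output (2, 'a'), add 'ca' as idx 5
Step 6: w='c' (idx 2), end of input -> output (2, '')


Encoded: [(0, 'a'), (0, 'c'), (1, 'a'), (1, 'c'), (2, 'a'), (2, '')]


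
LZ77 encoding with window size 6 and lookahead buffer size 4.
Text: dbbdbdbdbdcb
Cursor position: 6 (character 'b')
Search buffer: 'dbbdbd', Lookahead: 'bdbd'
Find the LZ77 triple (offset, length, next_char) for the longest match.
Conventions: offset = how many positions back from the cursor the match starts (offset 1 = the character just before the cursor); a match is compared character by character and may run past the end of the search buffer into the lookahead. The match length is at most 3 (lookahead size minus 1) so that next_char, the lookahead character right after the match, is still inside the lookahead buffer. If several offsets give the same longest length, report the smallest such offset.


Try each offset into the search buffer:
  offset=1 (pos 5, char 'd'): match length 0
  offset=2 (pos 4, char 'b'): match length 3
  offset=3 (pos 3, char 'd'): match length 0
  offset=4 (pos 2, char 'b'): match length 3
  offset=5 (pos 1, char 'b'): match length 1
  offset=6 (pos 0, char 'd'): match length 0
Longest match has length 3, found at offsets 2, 4; take the smallest, offset 2.
next_char = character at position 6 + 3 = 9 -> 'd'

Best match: offset=2, length=3 (matching 'bdb' starting at position 4)
LZ77 triple: (2, 3, 'd')


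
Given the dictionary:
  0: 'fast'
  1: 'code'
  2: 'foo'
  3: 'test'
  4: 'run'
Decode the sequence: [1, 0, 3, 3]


Look up each index in the dictionary:
  1 -> 'code'
  0 -> 'fast'
  3 -> 'test'
  3 -> 'test'

Decoded: "code fast test test"


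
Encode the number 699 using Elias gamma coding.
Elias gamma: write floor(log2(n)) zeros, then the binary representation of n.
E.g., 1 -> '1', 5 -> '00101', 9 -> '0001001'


num_bits = floor(log2(699)) + 1 = 10
leading_zeros = num_bits - 1 = 9
binary(699) = 1010111011

Elias gamma(699) = '000000000' + '1010111011' = 0000000001010111011 (19 bits)


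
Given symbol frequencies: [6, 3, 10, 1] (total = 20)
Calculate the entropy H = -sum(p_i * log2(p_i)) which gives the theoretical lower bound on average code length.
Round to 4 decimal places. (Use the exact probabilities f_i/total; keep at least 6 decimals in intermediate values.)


Per-symbol terms -p_i * log2(p_i) with p_i = f_i/20:
  p = 6/20 = 0.300000: log2(p) = -1.736966, -p*log2(p) = 0.521090
  p = 3/20 = 0.150000: log2(p) = -2.736966, -p*log2(p) = 0.410545
  p = 10/20 = 0.500000: log2(p) = -1.000000, -p*log2(p) = 0.500000
  p = 1/20 = 0.050000: log2(p) = -4.321928, -p*log2(p) = 0.216096
H = 0.521090 + 0.410545 + 0.500000 + 0.216096 = 1.647731

H = 1.6477 bits/symbol


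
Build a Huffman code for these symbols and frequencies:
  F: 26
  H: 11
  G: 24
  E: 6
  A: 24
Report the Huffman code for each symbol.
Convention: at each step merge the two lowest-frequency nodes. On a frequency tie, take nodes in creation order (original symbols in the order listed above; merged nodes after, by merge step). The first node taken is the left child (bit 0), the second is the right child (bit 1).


Huffman tree construction:
Step 1: Merge E(6) + H(11) = 17
Step 2: Merge (E+H)(17) + G(24) = 41
Step 3: Merge A(24) + F(26) = 50
Step 4: Merge ((E+H)+G)(41) + (A+F)(50) = 91
Read each symbol's code off the tree from the root (left child = 0, right child = 1).

Codes:
  F: 11 (length 2)
  H: 001 (length 3)
  G: 01 (length 2)
  E: 000 (length 3)
  A: 10 (length 2)
Average code length: 199/91 = 2.1868 bits/symbol


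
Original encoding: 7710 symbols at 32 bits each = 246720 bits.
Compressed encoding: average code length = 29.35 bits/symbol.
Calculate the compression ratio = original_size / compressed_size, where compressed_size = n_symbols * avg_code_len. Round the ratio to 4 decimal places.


original_size = n_symbols * orig_bits = 7710 * 32 = 246720 bits
compressed_size = n_symbols * avg_code_len = 7710 * 29.35 = 226288.5 bits
ratio = original_size / compressed_size = 246720 / 226288.5 = 1.0903

Compression ratio = 1.0903


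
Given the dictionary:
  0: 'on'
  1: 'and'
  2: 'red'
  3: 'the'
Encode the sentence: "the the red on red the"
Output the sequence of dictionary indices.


Look up each word in the dictionary:
  'the' -> 3
  'the' -> 3
  'red' -> 2
  'on' -> 0
  'red' -> 2
  'the' -> 3

Encoded: [3, 3, 2, 0, 2, 3]


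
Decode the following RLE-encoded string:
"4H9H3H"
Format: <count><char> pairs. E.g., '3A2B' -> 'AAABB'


Expanding each <count><char> pair:
  4H -> 'HHHH'
  9H -> 'HHHHHHHHH'
  3H -> 'HHH'

Decoded = HHHHHHHHHHHHHHHH


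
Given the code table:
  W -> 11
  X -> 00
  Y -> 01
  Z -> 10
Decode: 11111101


Decoding:
11 -> W
11 -> W
11 -> W
01 -> Y


Result: WWWY


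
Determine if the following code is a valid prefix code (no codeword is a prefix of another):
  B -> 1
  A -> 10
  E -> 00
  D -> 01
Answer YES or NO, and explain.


Checking each pair (does one codeword prefix another?):
  B='1' vs A='10': prefix -- VIOLATION

NO -- this is NOT a valid prefix code. B (1) is a prefix of A (10).


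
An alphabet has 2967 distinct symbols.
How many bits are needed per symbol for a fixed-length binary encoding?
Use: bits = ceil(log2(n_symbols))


log2(2967) = 11.5348
Bracket: 2^11 = 2048 < 2967 <= 2^12 = 4096
So ceil(log2(2967)) = 12

bits = ceil(log2(2967)) = ceil(11.5348) = 12 bits


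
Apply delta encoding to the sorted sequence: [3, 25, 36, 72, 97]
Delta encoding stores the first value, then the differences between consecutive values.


First value: 3
Deltas:
  25 - 3 = 22
  36 - 25 = 11
  72 - 36 = 36
  97 - 72 = 25


Delta encoded: [3, 22, 11, 36, 25]


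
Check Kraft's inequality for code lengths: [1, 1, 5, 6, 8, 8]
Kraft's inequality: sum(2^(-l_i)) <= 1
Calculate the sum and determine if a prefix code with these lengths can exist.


Sum = 2^(-1) + 2^(-1) + 2^(-5) + 2^(-6) + 2^(-8) + 2^(-8)
    = 0.5 + 0.5 + 0.03125 + 0.015625 + 0.00390625 + 0.00390625
    = 270/256 = 1.0546875
Since 1.0546875 > 1, Kraft's inequality is NOT satisfied.
A prefix code with these lengths CANNOT exist.

Kraft sum = 1.0546875. Not satisfied.


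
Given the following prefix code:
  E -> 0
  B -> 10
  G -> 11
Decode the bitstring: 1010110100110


Decoding step by step:
Bits 10 -> B
Bits 10 -> B
Bits 11 -> G
Bits 0 -> E
Bits 10 -> B
Bits 0 -> E
Bits 11 -> G
Bits 0 -> E


Decoded message: BBGEBEGE


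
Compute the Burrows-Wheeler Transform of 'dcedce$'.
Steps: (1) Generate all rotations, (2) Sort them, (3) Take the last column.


Rotations (sorted):
  0: $dcedce -> last char: e
  1: ce$dced -> last char: d
  2: cedce$d -> last char: d
  3: dce$dce -> last char: e
  4: dcedce$ -> last char: $
  5: e$dcedc -> last char: c
  6: edce$dc -> last char: c


BWT = edde$cc


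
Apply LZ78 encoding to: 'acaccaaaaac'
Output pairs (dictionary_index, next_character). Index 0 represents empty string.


LZ78 encoding steps:
Dictionary: {0: ''}
Step 1: w='' (idx 0), next='a' -> output (0, 'a'), add 'a' as idx 1
Step 2: w='' (idx 0), next='c' -> output (0, 'c'), add 'c' as idx 2
Step 3: w='a' (idx 1), next='c' -> output (1, 'c'), add 'ac' as idx 3
Step 4: w='c' (idx 2), next='a' -> output (2, 'a'), add 'ca' as idx 4
Step 5: w='a' (idx 1), next='a' -> output (1, 'a'), add 'aa' as idx 5
Step 6: w='aa' (idx 5), next='c' -> output (5, 'c'), add 'aac' as idx 6


Encoded: [(0, 'a'), (0, 'c'), (1, 'c'), (2, 'a'), (1, 'a'), (5, 'c')]


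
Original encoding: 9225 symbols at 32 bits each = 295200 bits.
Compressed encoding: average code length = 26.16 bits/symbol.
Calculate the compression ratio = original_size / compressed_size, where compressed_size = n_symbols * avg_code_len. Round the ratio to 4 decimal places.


original_size = n_symbols * orig_bits = 9225 * 32 = 295200 bits
compressed_size = n_symbols * avg_code_len = 9225 * 26.16 = 241326.0 bits
ratio = original_size / compressed_size = 295200 / 241326.0 = 1.2232

Compression ratio = 1.2232


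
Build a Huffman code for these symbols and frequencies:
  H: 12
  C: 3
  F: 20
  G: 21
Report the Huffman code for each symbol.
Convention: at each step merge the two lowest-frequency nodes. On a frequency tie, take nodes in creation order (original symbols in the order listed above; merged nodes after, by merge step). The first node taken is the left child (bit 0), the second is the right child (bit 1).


Huffman tree construction:
Step 1: Merge C(3) + H(12) = 15
Step 2: Merge (C+H)(15) + F(20) = 35
Step 3: Merge G(21) + ((C+H)+F)(35) = 56
Read each symbol's code off the tree from the root (left child = 0, right child = 1).

Codes:
  H: 101 (length 3)
  C: 100 (length 3)
  F: 11 (length 2)
  G: 0 (length 1)
Average code length: 106/56 = 1.8929 bits/symbol


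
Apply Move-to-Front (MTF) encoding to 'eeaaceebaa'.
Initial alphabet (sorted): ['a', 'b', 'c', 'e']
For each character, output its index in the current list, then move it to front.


MTF encoding:
'e': index 3 in ['a', 'b', 'c', 'e'] -> ['e', 'a', 'b', 'c']
'e': index 0 in ['e', 'a', 'b', 'c'] -> ['e', 'a', 'b', 'c']
'a': index 1 in ['e', 'a', 'b', 'c'] -> ['a', 'e', 'b', 'c']
'a': index 0 in ['a', 'e', 'b', 'c'] -> ['a', 'e', 'b', 'c']
'c': index 3 in ['a', 'e', 'b', 'c'] -> ['c', 'a', 'e', 'b']
'e': index 2 in ['c', 'a', 'e', 'b'] -> ['e', 'c', 'a', 'b']
'e': index 0 in ['e', 'c', 'a', 'b'] -> ['e', 'c', 'a', 'b']
'b': index 3 in ['e', 'c', 'a', 'b'] -> ['b', 'e', 'c', 'a']
'a': index 3 in ['b', 'e', 'c', 'a'] -> ['a', 'b', 'e', 'c']
'a': index 0 in ['a', 'b', 'e', 'c'] -> ['a', 'b', 'e', 'c']


Output: [3, 0, 1, 0, 3, 2, 0, 3, 3, 0]


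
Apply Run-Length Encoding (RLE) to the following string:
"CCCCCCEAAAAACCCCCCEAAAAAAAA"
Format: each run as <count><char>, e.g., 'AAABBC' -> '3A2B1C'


Scanning runs left to right:
  i=0: run of 'C' x 6 -> '6C'
  i=6: run of 'E' x 1 -> '1E'
  i=7: run of 'A' x 5 -> '5A'
  i=12: run of 'C' x 6 -> '6C'
  i=18: run of 'E' x 1 -> '1E'
  i=19: run of 'A' x 8 -> '8A'

RLE = 6C1E5A6C1E8A


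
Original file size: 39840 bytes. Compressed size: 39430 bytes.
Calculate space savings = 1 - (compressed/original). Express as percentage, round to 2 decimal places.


ratio = compressed/original = 39430/39840 = 0.989709
savings = 1 - ratio = 1 - 0.989709 = 0.010291
as a percentage: 0.010291 * 100 = 1.03%

Space savings = 1 - 39430/39840 = 1.03%


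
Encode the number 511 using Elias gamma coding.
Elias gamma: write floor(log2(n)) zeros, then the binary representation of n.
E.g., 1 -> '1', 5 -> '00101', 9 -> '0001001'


num_bits = floor(log2(511)) + 1 = 9
leading_zeros = num_bits - 1 = 8
binary(511) = 111111111

Elias gamma(511) = '00000000' + '111111111' = 00000000111111111 (17 bits)


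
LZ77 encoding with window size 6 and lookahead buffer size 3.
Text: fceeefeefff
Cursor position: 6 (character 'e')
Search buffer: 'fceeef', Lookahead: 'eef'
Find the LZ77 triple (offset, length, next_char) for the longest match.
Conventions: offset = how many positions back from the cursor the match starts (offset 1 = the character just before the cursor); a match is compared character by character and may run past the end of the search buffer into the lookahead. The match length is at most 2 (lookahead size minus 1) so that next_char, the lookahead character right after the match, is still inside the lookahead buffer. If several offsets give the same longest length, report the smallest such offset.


Try each offset into the search buffer:
  offset=1 (pos 5, char 'f'): match length 0
  offset=2 (pos 4, char 'e'): match length 1
  offset=3 (pos 3, char 'e'): match length 2
  offset=4 (pos 2, char 'e'): match length 2
  offset=5 (pos 1, char 'c'): match length 0
  offset=6 (pos 0, char 'f'): match length 0
Longest match has length 2, found at offsets 3, 4; take the smallest, offset 3.
next_char = character at position 6 + 2 = 8 -> 'f'

Best match: offset=3, length=2 (matching 'ee' starting at position 3)
LZ77 triple: (3, 2, 'f')


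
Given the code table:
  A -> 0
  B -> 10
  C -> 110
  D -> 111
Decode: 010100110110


Decoding:
0 -> A
10 -> B
10 -> B
0 -> A
110 -> C
110 -> C


Result: ABBACC


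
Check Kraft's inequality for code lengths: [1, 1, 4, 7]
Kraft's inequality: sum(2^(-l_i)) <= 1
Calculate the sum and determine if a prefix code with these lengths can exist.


Sum = 2^(-1) + 2^(-1) + 2^(-4) + 2^(-7)
    = 0.5 + 0.5 + 0.0625 + 0.0078125
    = 137/128 = 1.0703125
Since 1.0703125 > 1, Kraft's inequality is NOT satisfied.
A prefix code with these lengths CANNOT exist.

Kraft sum = 1.0703125. Not satisfied.


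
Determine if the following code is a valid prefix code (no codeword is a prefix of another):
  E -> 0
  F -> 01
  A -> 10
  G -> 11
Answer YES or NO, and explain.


Checking each pair (does one codeword prefix another?):
  E='0' vs F='01': prefix -- VIOLATION

NO -- this is NOT a valid prefix code. E (0) is a prefix of F (01).


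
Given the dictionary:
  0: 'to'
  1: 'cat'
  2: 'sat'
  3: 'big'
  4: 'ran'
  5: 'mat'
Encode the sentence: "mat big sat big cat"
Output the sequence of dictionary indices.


Look up each word in the dictionary:
  'mat' -> 5
  'big' -> 3
  'sat' -> 2
  'big' -> 3
  'cat' -> 1

Encoded: [5, 3, 2, 3, 1]


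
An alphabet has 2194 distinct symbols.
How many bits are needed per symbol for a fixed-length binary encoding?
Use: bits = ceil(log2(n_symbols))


log2(2194) = 11.0993
Bracket: 2^11 = 2048 < 2194 <= 2^12 = 4096
So ceil(log2(2194)) = 12

bits = ceil(log2(2194)) = ceil(11.0993) = 12 bits


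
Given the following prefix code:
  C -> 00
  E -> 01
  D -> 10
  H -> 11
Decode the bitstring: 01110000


Decoding step by step:
Bits 01 -> E
Bits 11 -> H
Bits 00 -> C
Bits 00 -> C


Decoded message: EHCC


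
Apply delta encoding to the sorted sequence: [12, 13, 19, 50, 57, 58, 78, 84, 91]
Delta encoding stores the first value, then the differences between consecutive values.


First value: 12
Deltas:
  13 - 12 = 1
  19 - 13 = 6
  50 - 19 = 31
  57 - 50 = 7
  58 - 57 = 1
  78 - 58 = 20
  84 - 78 = 6
  91 - 84 = 7


Delta encoded: [12, 1, 6, 31, 7, 1, 20, 6, 7]


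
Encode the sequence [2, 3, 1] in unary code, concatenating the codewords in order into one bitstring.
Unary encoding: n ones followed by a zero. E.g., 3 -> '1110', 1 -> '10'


Encode each number as n ones followed by a terminating 0:
  2 -> 110 (3 bits)
  3 -> 1110 (4 bits)
  1 -> 10 (2 bits)
Total length = 3 + 4 + 2 = 9 bits.

Unary([2, 3, 1]) = 110111010 (9 bits)


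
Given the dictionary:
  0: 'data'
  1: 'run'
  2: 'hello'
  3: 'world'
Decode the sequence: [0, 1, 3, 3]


Look up each index in the dictionary:
  0 -> 'data'
  1 -> 'run'
  3 -> 'world'
  3 -> 'world'

Decoded: "data run world world"


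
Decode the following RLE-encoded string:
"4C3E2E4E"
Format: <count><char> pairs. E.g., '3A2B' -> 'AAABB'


Expanding each <count><char> pair:
  4C -> 'CCCC'
  3E -> 'EEE'
  2E -> 'EE'
  4E -> 'EEEE'

Decoded = CCCCEEEEEEEEE


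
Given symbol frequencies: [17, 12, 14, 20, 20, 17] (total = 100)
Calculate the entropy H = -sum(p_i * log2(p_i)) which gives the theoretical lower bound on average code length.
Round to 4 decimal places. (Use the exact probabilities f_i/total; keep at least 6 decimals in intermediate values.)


Per-symbol terms -p_i * log2(p_i) with p_i = f_i/100:
  p = 17/100 = 0.170000: log2(p) = -2.556393, -p*log2(p) = 0.434587
  p = 12/100 = 0.120000: log2(p) = -3.058894, -p*log2(p) = 0.367067
  p = 14/100 = 0.140000: log2(p) = -2.836501, -p*log2(p) = 0.397110
  p = 20/100 = 0.200000: log2(p) = -2.321928, -p*log2(p) = 0.464386
  p = 20/100 = 0.200000: log2(p) = -2.321928, -p*log2(p) = 0.464386
  p = 17/100 = 0.170000: log2(p) = -2.556393, -p*log2(p) = 0.434587
H = 0.434587 + 0.367067 + 0.397110 + 0.464386 + 0.464386 + 0.434587 = 2.562123

H = 2.5621 bits/symbol


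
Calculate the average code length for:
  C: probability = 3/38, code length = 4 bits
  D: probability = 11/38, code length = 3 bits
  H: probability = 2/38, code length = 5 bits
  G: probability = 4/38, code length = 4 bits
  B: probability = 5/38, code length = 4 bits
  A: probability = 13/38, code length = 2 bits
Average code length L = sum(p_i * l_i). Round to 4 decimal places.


Weighted contributions p_i * l_i:
  C: (3/38) * 4 = 12/38
  D: (11/38) * 3 = 33/38
  H: (2/38) * 5 = 10/38
  G: (4/38) * 4 = 16/38
  B: (5/38) * 4 = 20/38
  A: (13/38) * 2 = 26/38
Sum = (12 + 33 + 10 + 16 + 20 + 26)/38 = 117/38

L = 117/38 = 3.0789 bits/symbol


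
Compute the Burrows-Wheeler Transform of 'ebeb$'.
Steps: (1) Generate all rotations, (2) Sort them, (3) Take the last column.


Rotations (sorted):
  0: $ebeb -> last char: b
  1: b$ebe -> last char: e
  2: beb$e -> last char: e
  3: eb$eb -> last char: b
  4: ebeb$ -> last char: $


BWT = beeb$
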